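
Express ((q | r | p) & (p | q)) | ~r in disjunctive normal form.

((q | r | p) & (p | q)) | ~r
= (q & p) | (q & q) | (r & p) | (r & q) | (p & p) | (p & q) | ~r
= q | p | ~r

q | p | ~r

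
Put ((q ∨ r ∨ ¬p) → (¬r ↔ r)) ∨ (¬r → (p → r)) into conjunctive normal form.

((q ∨ r ∨ ¬p) → (¬r ↔ r)) ∨ (¬r → (p → r))
= ¬(q ∨ r ∨ ¬p) ∨ (¬r ↔ r) ∨ (¬r → (p → r))   — eliminate →
= ¬(q ∨ r ∨ ¬p) ∨ ((¬r → r) ∧ (r → ¬r)) ∨ (¬r → (p → r))   — eliminate ↔
= ¬(q ∨ r ∨ ¬p) ∨ ((¬¬r ∨ r) ∧ (r → ¬r)) ∨ (¬r → (p → r))   — eliminate →
= ¬(q ∨ r ∨ ¬p) ∨ ((¬¬r ∨ r) ∧ (¬r ∨ ¬r)) ∨ (¬r → (p → r))   — eliminate →
= ¬(q ∨ r ∨ ¬p) ∨ ((¬¬r ∨ r) ∧ (¬r ∨ ¬r)) ∨ ¬¬r ∨ (p → r)   — eliminate →
= ¬(q ∨ r ∨ ¬p) ∨ ((¬¬r ∨ r) ∧ (¬r ∨ ¬r)) ∨ ¬¬r ∨ ¬p ∨ r   — eliminate →
= (¬q ∧ ¬r ∧ ¬¬p) ∨ ((¬¬r ∨ r) ∧ (¬r ∨ ¬r)) ∨ ¬¬r ∨ ¬p ∨ r   — De Morgan
= (¬q ∧ ¬r ∧ p) ∨ ((¬¬r ∨ r) ∧ (¬r ∨ ¬r)) ∨ ¬¬r ∨ ¬p ∨ r   — double negation
= (¬q ∧ ¬r ∧ p) ∨ ((r ∨ r) ∧ (¬r ∨ ¬r)) ∨ ¬¬r ∨ ¬p ∨ r   — double negation
= (¬q ∧ ¬r ∧ p) ∨ ((r ∨ r) ∧ (¬r ∨ ¬r)) ∨ r ∨ ¬p ∨ r   — double negation
= (¬q ∨ r ∨ r ∨ r ∨ ¬p ∨ r) ∧ (¬q ∨ ¬r ∨ ¬r ∨ r ∨ ¬p ∨ r) ∧ (¬r ∨ r ∨ r ∨ r ∨ ¬p ∨ r) ∧ (¬r ∨ ¬r ∨ ¬r ∨ r ∨ ¬p ∨ r) ∧ (p ∨ r ∨ r ∨ r ∨ ¬p ∨ r) ∧ (p ∨ ¬r ∨ ¬r ∨ r ∨ ¬p ∨ r)   — distribute ∨ over ∧
= ¬q ∨ r ∨ ¬p   — simplify

¬q ∨ r ∨ ¬p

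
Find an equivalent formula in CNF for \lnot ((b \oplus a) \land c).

(\lnot b \lor a \lor \lnot c) \land (\lnot a \lor b \lor \lnot c)

\lnot ((b \oplus a) \land c)
⇔ \lnot ((b \lor a) \land \lnot (b \land a) \land c)   [expand \oplus]
⇔ \lnot (b \lor a) \lor \lnot \lnot (b \land a) \lor \lnot c   [De Morgan]
⇔ (\lnot b \land \lnot a) \lor \lnot \lnot (b \land a) \lor \lnot c   [De Morgan]
⇔ (\lnot b \land \lnot a) \lor (b \land a) \lor \lnot c   [double negation]
⇔ (\lnot b \lor b \lor \lnot c) \land (\lnot b \lor a \lor \lnot c) \land (\lnot a \lor b \lor \lnot c) \land (\lnot a \lor a \lor \lnot c)   [distribute \lor over \land]
⇔ (\lnot b \lor a \lor \lnot c) \land (\lnot a \lor b \lor \lnot c)   [simplify]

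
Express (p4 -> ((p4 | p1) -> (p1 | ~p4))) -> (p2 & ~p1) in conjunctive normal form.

(p4 -> ((p4 | p1) -> (p1 | ~p4))) -> (p2 & ~p1)
≡ ~(p4 -> ((p4 | p1) -> (p1 | ~p4))) | (p2 & ~p1)   — eliminate ->
≡ ~(~p4 | ((p4 | p1) -> (p1 | ~p4))) | (p2 & ~p1)   — eliminate ->
≡ ~(~p4 | ~(p4 | p1) | p1 | ~p4) | (p2 & ~p1)   — eliminate ->
≡ (~~p4 & ~~(p4 | p1) & ~p1 & ~~p4) | (p2 & ~p1)   — De Morgan
≡ (p4 & ~~(p4 | p1) & ~p1 & ~~p4) | (p2 & ~p1)   — double negation
≡ (p4 & (p4 | p1) & ~p1 & ~~p4) | (p2 & ~p1)   — double negation
≡ (p4 & (p4 | p1) & ~p1 & p4) | (p2 & ~p1)   — double negation
≡ (p4 | p2) & (p4 | ~p1) & (p4 | p1 | p2) & (p4 | p1 | ~p1) & (~p1 | p2) & (~p1 | ~p1) & (p4 | p2) & (p4 | ~p1)   — distribute | over &
≡ (p4 | p2) & ~p1   — simplify

(p4 | p2) & ~p1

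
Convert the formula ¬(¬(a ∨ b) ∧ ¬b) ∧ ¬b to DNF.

a ∧ ¬b

¬(¬(a ∨ b) ∧ ¬b) ∧ ¬b
= (¬¬(a ∨ b) ∨ ¬¬b) ∧ ¬b   — De Morgan
= (a ∨ b ∨ ¬¬b) ∧ ¬b   — double negation
= (a ∨ b ∨ b) ∧ ¬b   — double negation
= a ∧ ¬b ∨ b ∧ ¬b ∨ b ∧ ¬b   — distribute ∧ over ∨
= a ∧ ¬b   — simplify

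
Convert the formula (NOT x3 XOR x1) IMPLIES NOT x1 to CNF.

(NOT x3 XOR x1) IMPLIES NOT x1
≡ NOT (NOT x3 XOR x1) OR NOT x1   (eliminate IMPLIES)
≡ NOT ((NOT x3 OR x1) AND NOT (NOT x3 AND x1)) OR NOT x1   (expand XOR)
≡ NOT (NOT x3 OR x1) OR NOT NOT (NOT x3 AND x1) OR NOT x1   (De Morgan)
≡ (NOT NOT x3 AND NOT x1) OR NOT NOT (NOT x3 AND x1) OR NOT x1   (De Morgan)
≡ (x3 AND NOT x1) OR NOT NOT (NOT x3 AND x1) OR NOT x1   (double negation)
≡ (x3 AND NOT x1) OR (NOT x3 AND x1) OR NOT x1   (double negation)
≡ (x3 OR NOT x3 OR NOT x1) AND (x3 OR x1 OR NOT x1) AND (NOT x1 OR NOT x3 OR NOT x1) AND (NOT x1 OR x1 OR NOT x1)   (distribute OR over AND)
≡ NOT x1 OR NOT x3   (simplify)

NOT x1 OR NOT x3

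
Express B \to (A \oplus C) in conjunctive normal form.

(\lnot B \lor A \lor C) \land (\lnot B \lor \lnot A \lor \lnot C)

B \to (A \oplus C)
⇔ \lnot B \lor (A \oplus C)
⇔ \lnot B \lor ((A \lor C) \land \lnot (A \land C))
⇔ \lnot B \lor ((A \lor C) \land (\lnot A \lor \lnot C))
⇔ (\lnot B \lor A \lor C) \land (\lnot B \lor \lnot A \lor \lnot C)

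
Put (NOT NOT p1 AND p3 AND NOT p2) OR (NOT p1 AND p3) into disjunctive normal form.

(p1 AND p3 AND NOT p2) OR (NOT p1 AND p3)

(NOT NOT p1 AND p3 AND NOT p2) OR (NOT p1 AND p3)
≡ (p1 AND p3 AND NOT p2) OR (NOT p1 AND p3)   [double negation]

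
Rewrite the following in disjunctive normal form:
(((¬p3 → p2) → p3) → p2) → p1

(((¬p3 → p2) → p3) → p2) → p1
≡ ¬(((¬p3 → p2) → p3) → p2) ∨ p1   [eliminate →]
≡ ¬(¬((¬p3 → p2) → p3) ∨ p2) ∨ p1   [eliminate →]
≡ ¬(¬(¬(¬p3 → p2) ∨ p3) ∨ p2) ∨ p1   [eliminate →]
≡ ¬(¬(¬(¬¬p3 ∨ p2) ∨ p3) ∨ p2) ∨ p1   [eliminate →]
≡ (¬¬(¬(¬¬p3 ∨ p2) ∨ p3) ∧ ¬p2) ∨ p1   [De Morgan]
≡ ((¬(¬¬p3 ∨ p2) ∨ p3) ∧ ¬p2) ∨ p1   [double negation]
≡ (((¬¬¬p3 ∧ ¬p2) ∨ p3) ∧ ¬p2) ∨ p1   [De Morgan]
≡ (((¬p3 ∧ ¬p2) ∨ p3) ∧ ¬p2) ∨ p1   [double negation]
≡ (¬p3 ∧ ¬p2 ∧ ¬p2) ∨ (p3 ∧ ¬p2) ∨ p1   [distribute ∧ over ∨]
≡ (¬p3 ∧ ¬p2) ∨ (p3 ∧ ¬p2) ∨ p1   [simplify]

(¬p3 ∧ ¬p2) ∨ (p3 ∧ ¬p2) ∨ p1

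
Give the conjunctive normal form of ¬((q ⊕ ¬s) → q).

(q ∨ ¬s) ∧ ¬q

¬((q ⊕ ¬s) → q)
= ¬(¬(q ⊕ ¬s) ∨ q)   [eliminate →]
= ¬(¬((q ∨ ¬s) ∧ ¬(q ∧ ¬s)) ∨ q)   [expand ⊕]
= ¬¬((q ∨ ¬s) ∧ ¬(q ∧ ¬s)) ∧ ¬q   [De Morgan]
= (q ∨ ¬s) ∧ ¬(q ∧ ¬s) ∧ ¬q   [double negation]
= (q ∨ ¬s) ∧ (¬q ∨ ¬¬s) ∧ ¬q   [De Morgan]
= (q ∨ ¬s) ∧ (¬q ∨ s) ∧ ¬q   [double negation]
= (q ∨ ¬s) ∧ ¬q   [simplify]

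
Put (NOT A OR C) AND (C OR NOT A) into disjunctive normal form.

NOT A OR C

(NOT A OR C) AND (C OR NOT A)
⇔ (NOT A AND C) OR (NOT A AND NOT A) OR (C AND C) OR (C AND NOT A)
⇔ NOT A OR C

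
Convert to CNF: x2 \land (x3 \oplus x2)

x2 \land (x3 \oplus x2)
⇔ x2 \land (x3 \lor x2) \land \lnot (x3 \land x2)   [expand \oplus]
⇔ x2 \land (x3 \lor x2) \land (\lnot x3 \lor \lnot x2)   [De Morgan]
⇔ x2 \land (\lnot x3 \lor \lnot x2)   [simplify]

x2 \land (\lnot x3 \lor \lnot x2)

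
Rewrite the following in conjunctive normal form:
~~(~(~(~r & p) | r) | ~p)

~~(~(~(~r & p) | r) | ~p)
= ~(~(~r & p) | r) | ~p   (double negation)
= (~~(~r & p) & ~r) | ~p   (De Morgan)
= (~r & p & ~r) | ~p   (double negation)
= (~r | ~p) & (p | ~p) & (~r | ~p)   (distribute | over &)
= ~r | ~p   (simplify)

~r | ~p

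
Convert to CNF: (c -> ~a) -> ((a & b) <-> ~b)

(c | ~a | ~b) & (c | b) & (a | b)

(c -> ~a) -> ((a & b) <-> ~b)
≡ ~(c -> ~a) | ((a & b) <-> ~b)   — eliminate ->
≡ ~(~c | ~a) | ((a & b) <-> ~b)   — eliminate ->
≡ ~(~c | ~a) | (((a & b) -> ~b) & (~b -> (a & b)))   — eliminate <->
≡ ~(~c | ~a) | ((~(a & b) | ~b) & (~b -> (a & b)))   — eliminate ->
≡ ~(~c | ~a) | ((~(a & b) | ~b) & (~~b | (a & b)))   — eliminate ->
≡ (~~c & ~~a) | ((~(a & b) | ~b) & (~~b | (a & b)))   — De Morgan
≡ (c & ~~a) | ((~(a & b) | ~b) & (~~b | (a & b)))   — double negation
≡ (c & a) | ((~(a & b) | ~b) & (~~b | (a & b)))   — double negation
≡ (c & a) | ((~a | ~b | ~b) & (~~b | (a & b)))   — De Morgan
≡ (c & a) | ((~a | ~b | ~b) & (b | (a & b)))   — double negation
≡ (c | ~a | ~b | ~b) & (c | b | a) & (c | b | b) & (a | ~a | ~b | ~b) & (a | b | a) & (a | b | b)   — distribute | over &
≡ (c | ~a | ~b) & (c | b) & (a | b)   — simplify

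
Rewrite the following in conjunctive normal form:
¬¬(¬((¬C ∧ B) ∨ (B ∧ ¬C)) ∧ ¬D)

¬¬(¬((¬C ∧ B) ∨ (B ∧ ¬C)) ∧ ¬D)
⇔ ¬((¬C ∧ B) ∨ (B ∧ ¬C)) ∧ ¬D   [double negation]
⇔ ¬(¬C ∧ B) ∧ ¬(B ∧ ¬C) ∧ ¬D   [De Morgan]
⇔ (¬¬C ∨ ¬B) ∧ ¬(B ∧ ¬C) ∧ ¬D   [De Morgan]
⇔ (C ∨ ¬B) ∧ ¬(B ∧ ¬C) ∧ ¬D   [double negation]
⇔ (C ∨ ¬B) ∧ (¬B ∨ ¬¬C) ∧ ¬D   [De Morgan]
⇔ (C ∨ ¬B) ∧ (¬B ∨ C) ∧ ¬D   [double negation]
⇔ (C ∨ ¬B) ∧ ¬D   [simplify]

(C ∨ ¬B) ∧ ¬D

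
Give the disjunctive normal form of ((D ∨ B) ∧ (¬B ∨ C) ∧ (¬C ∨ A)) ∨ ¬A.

((D ∨ B) ∧ (¬B ∨ C) ∧ (¬C ∨ A)) ∨ ¬A
⇔ (D ∧ ¬B ∧ ¬C) ∨ (D ∧ ¬B ∧ A) ∨ (D ∧ C ∧ ¬C) ∨ (D ∧ C ∧ A) ∨ (B ∧ ¬B ∧ ¬C) ∨ (B ∧ ¬B ∧ A) ∨ (B ∧ C ∧ ¬C) ∨ (B ∧ C ∧ A) ∨ ¬A
⇔ (D ∧ ¬B ∧ ¬C) ∨ (D ∧ ¬B ∧ A) ∨ (D ∧ C ∧ A) ∨ (B ∧ C ∧ A) ∨ ¬A

(D ∧ ¬B ∧ ¬C) ∨ (D ∧ ¬B ∧ A) ∨ (D ∧ C ∧ A) ∨ (B ∧ C ∧ A) ∨ ¬A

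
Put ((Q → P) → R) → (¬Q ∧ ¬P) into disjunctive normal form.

((Q → P) → R) → (¬Q ∧ ¬P)
≡ ¬((Q → P) → R) ∨ (¬Q ∧ ¬P)
≡ ¬(¬(Q → P) ∨ R) ∨ (¬Q ∧ ¬P)
≡ ¬(¬(¬Q ∨ P) ∨ R) ∨ (¬Q ∧ ¬P)
≡ (¬¬(¬Q ∨ P) ∧ ¬R) ∨ (¬Q ∧ ¬P)
≡ ((¬Q ∨ P) ∧ ¬R) ∨ (¬Q ∧ ¬P)
≡ (¬Q ∧ ¬R) ∨ (P ∧ ¬R) ∨ (¬Q ∧ ¬P)

(¬Q ∧ ¬R) ∨ (P ∧ ¬R) ∨ (¬Q ∧ ¬P)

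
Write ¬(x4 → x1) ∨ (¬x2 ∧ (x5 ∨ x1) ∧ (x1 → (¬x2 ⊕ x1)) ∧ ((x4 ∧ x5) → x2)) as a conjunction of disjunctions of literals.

¬(x4 → x1) ∨ (¬x2 ∧ (x5 ∨ x1) ∧ (x1 → (¬x2 ⊕ x1)) ∧ ((x4 ∧ x5) → x2))
= ¬(¬x4 ∨ x1) ∨ (¬x2 ∧ (x5 ∨ x1) ∧ (x1 → (¬x2 ⊕ x1)) ∧ ((x4 ∧ x5) → x2))
= ¬(¬x4 ∨ x1) ∨ (¬x2 ∧ (x5 ∨ x1) ∧ (¬x1 ∨ (¬x2 ⊕ x1)) ∧ ((x4 ∧ x5) → x2))
= ¬(¬x4 ∨ x1) ∨ (¬x2 ∧ (x5 ∨ x1) ∧ (¬x1 ∨ ((¬x2 ∨ x1) ∧ ¬(¬x2 ∧ x1))) ∧ ((x4 ∧ x5) → x2))
= ¬(¬x4 ∨ x1) ∨ (¬x2 ∧ (x5 ∨ x1) ∧ (¬x1 ∨ ((¬x2 ∨ x1) ∧ ¬(¬x2 ∧ x1))) ∧ (¬(x4 ∧ x5) ∨ x2))
= (¬¬x4 ∧ ¬x1) ∨ (¬x2 ∧ (x5 ∨ x1) ∧ (¬x1 ∨ ((¬x2 ∨ x1) ∧ ¬(¬x2 ∧ x1))) ∧ (¬(x4 ∧ x5) ∨ x2))
= (x4 ∧ ¬x1) ∨ (¬x2 ∧ (x5 ∨ x1) ∧ (¬x1 ∨ ((¬x2 ∨ x1) ∧ ¬(¬x2 ∧ x1))) ∧ (¬(x4 ∧ x5) ∨ x2))
= (x4 ∧ ¬x1) ∨ (¬x2 ∧ (x5 ∨ x1) ∧ (¬x1 ∨ ((¬x2 ∨ x1) ∧ (¬¬x2 ∨ ¬x1))) ∧ (¬(x4 ∧ x5) ∨ x2))
= (x4 ∧ ¬x1) ∨ (¬x2 ∧ (x5 ∨ x1) ∧ (¬x1 ∨ ((¬x2 ∨ x1) ∧ (x2 ∨ ¬x1))) ∧ (¬(x4 ∧ x5) ∨ x2))
= (x4 ∧ ¬x1) ∨ (¬x2 ∧ (x5 ∨ x1) ∧ (¬x1 ∨ ((¬x2 ∨ x1) ∧ (x2 ∨ ¬x1))) ∧ (¬x4 ∨ ¬x5 ∨ x2))
= (x4 ∨ ¬x2) ∧ (x4 ∨ x5 ∨ x1) ∧ (x4 ∨ ¬x1 ∨ ¬x2 ∨ x1) ∧ (x4 ∨ ¬x1 ∨ x2 ∨ ¬x1) ∧ (x4 ∨ ¬x4 ∨ ¬x5 ∨ x2) ∧ (¬x1 ∨ ¬x2) ∧ (¬x1 ∨ x5 ∨ x1) ∧ (¬x1 ∨ ¬x1 ∨ ¬x2 ∨ x1) ∧ (¬x1 ∨ ¬x1 ∨ x2 ∨ ¬x1) ∧ (¬x1 ∨ ¬x4 ∨ ¬x5 ∨ x2)
= (x4 ∨ ¬x2) ∧ (x4 ∨ x5 ∨ x1) ∧ (¬x1 ∨ ¬x2) ∧ (¬x1 ∨ x2)

(x4 ∨ ¬x2) ∧ (x4 ∨ x5 ∨ x1) ∧ (¬x1 ∨ ¬x2) ∧ (¬x1 ∨ x2)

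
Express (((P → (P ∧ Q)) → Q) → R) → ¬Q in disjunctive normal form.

(Q ∧ ¬R) ∨ ¬Q

(((P → (P ∧ Q)) → Q) → R) → ¬Q
⇔ ¬(((P → (P ∧ Q)) → Q) → R) ∨ ¬Q   [eliminate →]
⇔ ¬(¬((P → (P ∧ Q)) → Q) ∨ R) ∨ ¬Q   [eliminate →]
⇔ ¬(¬(¬(P → (P ∧ Q)) ∨ Q) ∨ R) ∨ ¬Q   [eliminate →]
⇔ ¬(¬(¬(¬P ∨ (P ∧ Q)) ∨ Q) ∨ R) ∨ ¬Q   [eliminate →]
⇔ (¬¬(¬(¬P ∨ (P ∧ Q)) ∨ Q) ∧ ¬R) ∨ ¬Q   [De Morgan]
⇔ ((¬(¬P ∨ (P ∧ Q)) ∨ Q) ∧ ¬R) ∨ ¬Q   [double negation]
⇔ (((¬¬P ∧ ¬(P ∧ Q)) ∨ Q) ∧ ¬R) ∨ ¬Q   [De Morgan]
⇔ (((P ∧ ¬(P ∧ Q)) ∨ Q) ∧ ¬R) ∨ ¬Q   [double negation]
⇔ (((P ∧ (¬P ∨ ¬Q)) ∨ Q) ∧ ¬R) ∨ ¬Q   [De Morgan]
⇔ (P ∧ ¬P ∧ ¬R) ∨ (P ∧ ¬Q ∧ ¬R) ∨ (Q ∧ ¬R) ∨ ¬Q   [distribute ∧ over ∨]
⇔ (Q ∧ ¬R) ∨ ¬Q   [simplify]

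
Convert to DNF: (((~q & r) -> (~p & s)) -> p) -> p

(q & ~p) | (~r & ~p) | (~p & s) | p

(((~q & r) -> (~p & s)) -> p) -> p
⇔ ~(((~q & r) -> (~p & s)) -> p) | p   (eliminate ->)
⇔ ~(~((~q & r) -> (~p & s)) | p) | p   (eliminate ->)
⇔ ~(~(~(~q & r) | (~p & s)) | p) | p   (eliminate ->)
⇔ (~~(~(~q & r) | (~p & s)) & ~p) | p   (De Morgan)
⇔ ((~(~q & r) | (~p & s)) & ~p) | p   (double negation)
⇔ ((~~q | ~r | (~p & s)) & ~p) | p   (De Morgan)
⇔ ((q | ~r | (~p & s)) & ~p) | p   (double negation)
⇔ (q & ~p) | (~r & ~p) | (~p & s & ~p) | p   (distribute & over |)
⇔ (q & ~p) | (~r & ~p) | (~p & s) | p   (simplify)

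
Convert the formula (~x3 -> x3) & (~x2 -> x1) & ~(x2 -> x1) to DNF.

x3 & x2 & ~x1

(~x3 -> x3) & (~x2 -> x1) & ~(x2 -> x1)
≡ (~~x3 | x3) & (~x2 -> x1) & ~(x2 -> x1)   [eliminate ->]
≡ (~~x3 | x3) & (~~x2 | x1) & ~(x2 -> x1)   [eliminate ->]
≡ (~~x3 | x3) & (~~x2 | x1) & ~(~x2 | x1)   [eliminate ->]
≡ (x3 | x3) & (~~x2 | x1) & ~(~x2 | x1)   [double negation]
≡ (x3 | x3) & (x2 | x1) & ~(~x2 | x1)   [double negation]
≡ (x3 | x3) & (x2 | x1) & ~~x2 & ~x1   [De Morgan]
≡ (x3 | x3) & (x2 | x1) & x2 & ~x1   [double negation]
≡ (x3 & x2 & x2 & ~x1) | (x3 & x1 & x2 & ~x1) | (x3 & x2 & x2 & ~x1) | (x3 & x1 & x2 & ~x1)   [distribute & over |]
≡ x3 & x2 & ~x1   [simplify]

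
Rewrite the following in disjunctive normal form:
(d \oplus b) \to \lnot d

(b \land d) \lor \lnot d

(d \oplus b) \to \lnot d
≡ \lnot (d \oplus b) \lor \lnot d   (eliminate \to)
≡ \lnot ((d \land \lnot b) \lor (\lnot d \land b)) \lor \lnot d   (expand \oplus)
≡ (\lnot (d \land \lnot b) \land \lnot (\lnot d \land b)) \lor \lnot d   (De Morgan)
≡ ((\lnot d \lor \lnot \lnot b) \land \lnot (\lnot d \land b)) \lor \lnot d   (De Morgan)
≡ ((\lnot d \lor b) \land \lnot (\lnot d \land b)) \lor \lnot d   (double negation)
≡ ((\lnot d \lor b) \land (\lnot \lnot d \lor \lnot b)) \lor \lnot d   (De Morgan)
≡ ((\lnot d \lor b) \land (d \lor \lnot b)) \lor \lnot d   (double negation)
≡ (\lnot d \land d) \lor (\lnot d \land \lnot b) \lor (b \land d) \lor (b \land \lnot b) \lor \lnot d   (distribute \land over \lor)
≡ (b \land d) \lor \lnot d   (simplify)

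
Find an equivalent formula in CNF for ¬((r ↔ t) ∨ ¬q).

¬((r ↔ t) ∨ ¬q)
= ¬(((r → t) ∧ (t → r)) ∨ ¬q)   [eliminate ↔]
= ¬(((¬r ∨ t) ∧ (t → r)) ∨ ¬q)   [eliminate →]
= ¬(((¬r ∨ t) ∧ (¬t ∨ r)) ∨ ¬q)   [eliminate →]
= ¬((¬r ∨ t) ∧ (¬t ∨ r)) ∧ ¬¬q   [De Morgan]
= (¬(¬r ∨ t) ∨ ¬(¬t ∨ r)) ∧ ¬¬q   [De Morgan]
= ((¬¬r ∧ ¬t) ∨ ¬(¬t ∨ r)) ∧ ¬¬q   [De Morgan]
= ((r ∧ ¬t) ∨ ¬(¬t ∨ r)) ∧ ¬¬q   [double negation]
= ((r ∧ ¬t) ∨ (¬¬t ∧ ¬r)) ∧ ¬¬q   [De Morgan]
= ((r ∧ ¬t) ∨ (t ∧ ¬r)) ∧ ¬¬q   [double negation]
= ((r ∧ ¬t) ∨ (t ∧ ¬r)) ∧ q   [double negation]
= (r ∨ t) ∧ (r ∨ ¬r) ∧ (¬t ∨ t) ∧ (¬t ∨ ¬r) ∧ q   [distribute ∨ over ∧]
= (r ∨ t) ∧ (¬t ∨ ¬r) ∧ q   [simplify]

(r ∨ t) ∧ (¬t ∨ ¬r) ∧ q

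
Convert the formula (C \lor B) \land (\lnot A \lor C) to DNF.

C \lor (B \land \lnot A)

(C \lor B) \land (\lnot A \lor C)
⇔ (C \land \lnot A) \lor (C \land C) \lor (B \land \lnot A) \lor (B \land C)   (distribute \land over \lor)
⇔ C \lor (B \land \lnot A)   (simplify)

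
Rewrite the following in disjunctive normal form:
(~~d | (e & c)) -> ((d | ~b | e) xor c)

(~d & ~e) | (~d & ~c) | (d & ~c) | (~b & ~c) | (e & ~c)

(~~d | (e & c)) -> ((d | ~b | e) xor c)
⇔ ~(~~d | (e & c)) | ((d | ~b | e) xor c)   [eliminate ->]
⇔ ~(~~d | (e & c)) | ((d | ~b | e) & ~c) | (~(d | ~b | e) & c)   [expand xor]
⇔ (~~~d & ~(e & c)) | ((d | ~b | e) & ~c) | (~(d | ~b | e) & c)   [De Morgan]
⇔ (~d & ~(e & c)) | ((d | ~b | e) & ~c) | (~(d | ~b | e) & c)   [double negation]
⇔ (~d & (~e | ~c)) | ((d | ~b | e) & ~c) | (~(d | ~b | e) & c)   [De Morgan]
⇔ (~d & (~e | ~c)) | ((d | ~b | e) & ~c) | (~d & ~~b & ~e & c)   [De Morgan]
⇔ (~d & (~e | ~c)) | ((d | ~b | e) & ~c) | (~d & b & ~e & c)   [double negation]
⇔ (~d & ~e) | (~d & ~c) | (d & ~c) | (~b & ~c) | (e & ~c) | (~d & b & ~e & c)   [distribute & over |]
⇔ (~d & ~e) | (~d & ~c) | (d & ~c) | (~b & ~c) | (e & ~c)   [simplify]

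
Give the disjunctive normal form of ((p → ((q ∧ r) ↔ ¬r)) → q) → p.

(¬p ∧ ¬q) ∨ (¬q ∧ r) ∨ p

((p → ((q ∧ r) ↔ ¬r)) → q) → p
≡ ¬((p → ((q ∧ r) ↔ ¬r)) → q) ∨ p   (eliminate →)
≡ ¬(¬(p → ((q ∧ r) ↔ ¬r)) ∨ q) ∨ p   (eliminate →)
≡ ¬(¬(¬p ∨ ((q ∧ r) ↔ ¬r)) ∨ q) ∨ p   (eliminate →)
≡ ¬(¬(¬p ∨ (((q ∧ r) → ¬r) ∧ (¬r → (q ∧ r)))) ∨ q) ∨ p   (eliminate ↔)
≡ ¬(¬(¬p ∨ ((¬(q ∧ r) ∨ ¬r) ∧ (¬r → (q ∧ r)))) ∨ q) ∨ p   (eliminate →)
≡ ¬(¬(¬p ∨ ((¬(q ∧ r) ∨ ¬r) ∧ (¬¬r ∨ (q ∧ r)))) ∨ q) ∨ p   (eliminate →)
≡ (¬¬(¬p ∨ ((¬(q ∧ r) ∨ ¬r) ∧ (¬¬r ∨ (q ∧ r)))) ∧ ¬q) ∨ p   (De Morgan)
≡ ((¬p ∨ ((¬(q ∧ r) ∨ ¬r) ∧ (¬¬r ∨ (q ∧ r)))) ∧ ¬q) ∨ p   (double negation)
≡ ((¬p ∨ ((¬q ∨ ¬r ∨ ¬r) ∧ (¬¬r ∨ (q ∧ r)))) ∧ ¬q) ∨ p   (De Morgan)
≡ ((¬p ∨ ((¬q ∨ ¬r ∨ ¬r) ∧ (r ∨ (q ∧ r)))) ∧ ¬q) ∨ p   (double negation)
≡ (¬p ∧ ¬q) ∨ (¬q ∧ r ∧ ¬q) ∨ (¬q ∧ q ∧ r ∧ ¬q) ∨ (¬r ∧ r ∧ ¬q) ∨ (¬r ∧ q ∧ r ∧ ¬q) ∨ (¬r ∧ r ∧ ¬q) ∨ (¬r ∧ q ∧ r ∧ ¬q) ∨ p   (distribute ∧ over ∨)
≡ (¬p ∧ ¬q) ∨ (¬q ∧ r) ∨ p   (simplify)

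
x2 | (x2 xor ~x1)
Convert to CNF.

x2 | (x2 xor ~x1)
≡ x2 | ((x2 | ~x1) & ~(x2 & ~x1))   [expand xor]
≡ x2 | ((x2 | ~x1) & (~x2 | ~~x1))   [De Morgan]
≡ x2 | ((x2 | ~x1) & (~x2 | x1))   [double negation]
≡ (x2 | x2 | ~x1) & (x2 | ~x2 | x1)   [distribute | over &]
≡ x2 | ~x1   [simplify]

x2 | ~x1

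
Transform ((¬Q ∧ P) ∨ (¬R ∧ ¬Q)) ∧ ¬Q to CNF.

((¬Q ∧ P) ∨ (¬R ∧ ¬Q)) ∧ ¬Q
= (¬Q ∨ ¬R) ∧ (¬Q ∨ ¬Q) ∧ (P ∨ ¬R) ∧ (P ∨ ¬Q) ∧ ¬Q   [distribute ∨ over ∧]
= ¬Q ∧ (P ∨ ¬R)   [simplify]

¬Q ∧ (P ∨ ¬R)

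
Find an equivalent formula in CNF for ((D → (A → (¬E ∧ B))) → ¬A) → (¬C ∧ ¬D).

((D → (A → (¬E ∧ B))) → ¬A) → (¬C ∧ ¬D)
≡ ¬((D → (A → (¬E ∧ B))) → ¬A) ∨ (¬C ∧ ¬D)   [eliminate →]
≡ ¬(¬(D → (A → (¬E ∧ B))) ∨ ¬A) ∨ (¬C ∧ ¬D)   [eliminate →]
≡ ¬(¬(¬D ∨ (A → (¬E ∧ B))) ∨ ¬A) ∨ (¬C ∧ ¬D)   [eliminate →]
≡ ¬(¬(¬D ∨ ¬A ∨ (¬E ∧ B)) ∨ ¬A) ∨ (¬C ∧ ¬D)   [eliminate →]
≡ (¬¬(¬D ∨ ¬A ∨ (¬E ∧ B)) ∧ ¬¬A) ∨ (¬C ∧ ¬D)   [De Morgan]
≡ ((¬D ∨ ¬A ∨ (¬E ∧ B)) ∧ ¬¬A) ∨ (¬C ∧ ¬D)   [double negation]
≡ ((¬D ∨ ¬A ∨ (¬E ∧ B)) ∧ A) ∨ (¬C ∧ ¬D)   [double negation]
≡ (¬D ∨ ¬A ∨ ¬E ∨ ¬C) ∧ (¬D ∨ ¬A ∨ ¬E ∨ ¬D) ∧ (¬D ∨ ¬A ∨ B ∨ ¬C) ∧ (¬D ∨ ¬A ∨ B ∨ ¬D) ∧ (A ∨ ¬C) ∧ (A ∨ ¬D)   [distribute ∨ over ∧]
≡ (¬D ∨ ¬A ∨ ¬E) ∧ (¬D ∨ ¬A ∨ B) ∧ (A ∨ ¬C) ∧ (A ∨ ¬D)   [simplify]

(¬D ∨ ¬A ∨ ¬E) ∧ (¬D ∨ ¬A ∨ B) ∧ (A ∨ ¬C) ∧ (A ∨ ¬D)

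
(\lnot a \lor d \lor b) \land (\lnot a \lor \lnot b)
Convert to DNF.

(\lnot a \lor d \lor b) \land (\lnot a \lor \lnot b)
≡ (\lnot a \land \lnot a) \lor (\lnot a \land \lnot b) \lor (d \land \lnot a) \lor (d \land \lnot b) \lor (b \land \lnot a) \lor (b \land \lnot b)
≡ \lnot a \lor (d \land \lnot b)

\lnot a \lor (d \land \lnot b)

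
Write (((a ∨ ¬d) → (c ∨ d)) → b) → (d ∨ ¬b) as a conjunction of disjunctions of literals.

(((a ∨ ¬d) → (c ∨ d)) → b) → (d ∨ ¬b)
≡ ¬(((a ∨ ¬d) → (c ∨ d)) → b) ∨ d ∨ ¬b   — eliminate →
≡ ¬(¬((a ∨ ¬d) → (c ∨ d)) ∨ b) ∨ d ∨ ¬b   — eliminate →
≡ ¬(¬(¬(a ∨ ¬d) ∨ c ∨ d) ∨ b) ∨ d ∨ ¬b   — eliminate →
≡ (¬¬(¬(a ∨ ¬d) ∨ c ∨ d) ∧ ¬b) ∨ d ∨ ¬b   — De Morgan
≡ ((¬(a ∨ ¬d) ∨ c ∨ d) ∧ ¬b) ∨ d ∨ ¬b   — double negation
≡ (((¬a ∧ ¬¬d) ∨ c ∨ d) ∧ ¬b) ∨ d ∨ ¬b   — De Morgan
≡ (((¬a ∧ d) ∨ c ∨ d) ∧ ¬b) ∨ d ∨ ¬b   — double negation
≡ (¬a ∨ c ∨ d ∨ d ∨ ¬b) ∧ (d ∨ c ∨ d ∨ d ∨ ¬b) ∧ (¬b ∨ d ∨ ¬b)   — distribute ∨ over ∧
≡ ¬b ∨ d   — simplify

¬b ∨ d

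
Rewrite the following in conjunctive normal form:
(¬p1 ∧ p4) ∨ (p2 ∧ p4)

(¬p1 ∨ p2) ∧ p4

(¬p1 ∧ p4) ∨ (p2 ∧ p4)
≡ (¬p1 ∨ p2) ∧ (¬p1 ∨ p4) ∧ (p4 ∨ p2) ∧ (p4 ∨ p4)   (distribute ∨ over ∧)
≡ (¬p1 ∨ p2) ∧ p4   (simplify)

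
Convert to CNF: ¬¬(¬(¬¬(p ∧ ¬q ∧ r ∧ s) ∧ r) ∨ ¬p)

¬p ∨ q ∨ ¬r ∨ ¬s

¬¬(¬(¬¬(p ∧ ¬q ∧ r ∧ s) ∧ r) ∨ ¬p)
⇔ ¬(¬¬(p ∧ ¬q ∧ r ∧ s) ∧ r) ∨ ¬p   (double negation)
⇔ ¬¬¬(p ∧ ¬q ∧ r ∧ s) ∨ ¬r ∨ ¬p   (De Morgan)
⇔ ¬(p ∧ ¬q ∧ r ∧ s) ∨ ¬r ∨ ¬p   (double negation)
⇔ ¬p ∨ ¬¬q ∨ ¬r ∨ ¬s ∨ ¬r ∨ ¬p   (De Morgan)
⇔ ¬p ∨ q ∨ ¬r ∨ ¬s ∨ ¬r ∨ ¬p   (double negation)
⇔ ¬p ∨ q ∨ ¬r ∨ ¬s   (simplify)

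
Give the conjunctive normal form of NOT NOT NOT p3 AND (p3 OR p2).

NOT NOT NOT p3 AND (p3 OR p2)
≡ NOT p3 AND (p3 OR p2)   — double negation

NOT p3 AND (p3 OR p2)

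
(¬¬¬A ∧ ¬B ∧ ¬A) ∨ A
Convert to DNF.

(¬A ∧ ¬B) ∨ A

(¬¬¬A ∧ ¬B ∧ ¬A) ∨ A
≡ (¬A ∧ ¬B ∧ ¬A) ∨ A   [double negation]
≡ (¬A ∧ ¬B) ∨ A   [simplify]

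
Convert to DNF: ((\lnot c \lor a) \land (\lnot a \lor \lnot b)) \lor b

(\lnot c \land \lnot a) \lor (\lnot c \land \lnot b) \lor (a \land \lnot b) \lor b

((\lnot c \lor a) \land (\lnot a \lor \lnot b)) \lor b
≡ (\lnot c \land \lnot a) \lor (\lnot c \land \lnot b) \lor (a \land \lnot a) \lor (a \land \lnot b) \lor b   (distribute \land over \lor)
≡ (\lnot c \land \lnot a) \lor (\lnot c \land \lnot b) \lor (a \land \lnot b) \lor b   (simplify)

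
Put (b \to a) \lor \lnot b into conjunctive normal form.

(b \to a) \lor \lnot b
≡ \lnot b \lor a \lor \lnot b   (eliminate \to)
≡ \lnot b \lor a   (simplify)

\lnot b \lor a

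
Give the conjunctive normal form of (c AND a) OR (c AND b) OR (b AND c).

c AND (a OR b)

(c AND a) OR (c AND b) OR (b AND c)
≡ (c OR c OR b) AND (c OR c OR c) AND (c OR b OR b) AND (c OR b OR c) AND (a OR c OR b) AND (a OR c OR c) AND (a OR b OR b) AND (a OR b OR c)   (distribute OR over AND)
≡ c AND (a OR b)   (simplify)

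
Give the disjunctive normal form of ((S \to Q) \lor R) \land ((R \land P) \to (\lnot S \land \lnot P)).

((S \to Q) \lor R) \land ((R \land P) \to (\lnot S \land \lnot P))
≡ (\lnot S \lor Q \lor R) \land ((R \land P) \to (\lnot S \land \lnot P))   — eliminate \to
≡ (\lnot S \lor Q \lor R) \land (\lnot (R \land P) \lor (\lnot S \land \lnot P))   — eliminate \to
≡ (\lnot S \lor Q \lor R) \land (\lnot R \lor \lnot P \lor (\lnot S \land \lnot P))   — De Morgan
≡ (\lnot S \land \lnot R) \lor (\lnot S \land \lnot P) \lor (\lnot S \land \lnot S \land \lnot P) \lor (Q \land \lnot R) \lor (Q \land \lnot P) \lor (Q \land \lnot S \land \lnot P) \lor (R \land \lnot R) \lor (R \land \lnot P) \lor (R \land \lnot S \land \lnot P)   — distribute \land over \lor
≡ (\lnot S \land \lnot R) \lor (\lnot S \land \lnot P) \lor (Q \land \lnot R) \lor (Q \land \lnot P) \lor (R \land \lnot P)   — simplify

(\lnot S \land \lnot R) \lor (\lnot S \land \lnot P) \lor (Q \land \lnot R) \lor (Q \land \lnot P) \lor (R \land \lnot P)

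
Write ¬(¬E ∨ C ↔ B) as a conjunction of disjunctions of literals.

(¬E ∨ C ∨ B) ∧ (¬B ∨ E) ∧ (¬B ∨ ¬C)

¬(¬E ∨ C ↔ B)
⇔ ¬((¬E ∨ C → B) ∧ (B → ¬E ∨ C))
⇔ ¬((¬(¬E ∨ C) ∨ B) ∧ (B → ¬E ∨ C))
⇔ ¬((¬(¬E ∨ C) ∨ B) ∧ (¬B ∨ ¬E ∨ C))
⇔ ¬(¬(¬E ∨ C) ∨ B) ∨ ¬(¬B ∨ ¬E ∨ C)
⇔ ¬¬(¬E ∨ C) ∧ ¬B ∨ ¬(¬B ∨ ¬E ∨ C)
⇔ (¬E ∨ C) ∧ ¬B ∨ ¬(¬B ∨ ¬E ∨ C)
⇔ (¬E ∨ C) ∧ ¬B ∨ ¬¬B ∧ ¬¬E ∧ ¬C
⇔ (¬E ∨ C) ∧ ¬B ∨ B ∧ ¬¬E ∧ ¬C
⇔ (¬E ∨ C) ∧ ¬B ∨ B ∧ E ∧ ¬C
⇔ (¬E ∨ C ∨ B) ∧ (¬E ∨ C ∨ E) ∧ (¬E ∨ C ∨ ¬C) ∧ (¬B ∨ B) ∧ (¬B ∨ E) ∧ (¬B ∨ ¬C)
⇔ (¬E ∨ C ∨ B) ∧ (¬B ∨ E) ∧ (¬B ∨ ¬C)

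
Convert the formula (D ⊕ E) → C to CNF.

(¬D ∨ E ∨ C) ∧ (¬E ∨ D ∨ C)

(D ⊕ E) → C
⇔ ¬(D ⊕ E) ∨ C   [eliminate →]
⇔ ¬((D ∨ E) ∧ ¬(D ∧ E)) ∨ C   [expand ⊕]
⇔ ¬(D ∨ E) ∨ ¬¬(D ∧ E) ∨ C   [De Morgan]
⇔ (¬D ∧ ¬E) ∨ ¬¬(D ∧ E) ∨ C   [De Morgan]
⇔ (¬D ∧ ¬E) ∨ (D ∧ E) ∨ C   [double negation]
⇔ (¬D ∨ D ∨ C) ∧ (¬D ∨ E ∨ C) ∧ (¬E ∨ D ∨ C) ∧ (¬E ∨ E ∨ C)   [distribute ∨ over ∧]
⇔ (¬D ∨ E ∨ C) ∧ (¬E ∨ D ∨ C)   [simplify]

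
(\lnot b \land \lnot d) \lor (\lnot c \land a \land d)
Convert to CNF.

(\lnot b \lor \lnot c) \land (\lnot b \lor a) \land (\lnot b \lor d) \land (\lnot d \lor \lnot c) \land (\lnot d \lor a)

(\lnot b \land \lnot d) \lor (\lnot c \land a \land d)
≡ (\lnot b \lor \lnot c) \land (\lnot b \lor a) \land (\lnot b \lor d) \land (\lnot d \lor \lnot c) \land (\lnot d \lor a) \land (\lnot d \lor d)   [distribute \lor over \land]
≡ (\lnot b \lor \lnot c) \land (\lnot b \lor a) \land (\lnot b \lor d) \land (\lnot d \lor \lnot c) \land (\lnot d \lor a)   [simplify]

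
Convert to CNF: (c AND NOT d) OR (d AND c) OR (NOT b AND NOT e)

(c AND NOT d) OR (d AND c) OR (NOT b AND NOT e)
≡ (c OR d OR NOT b) AND (c OR d OR NOT e) AND (c OR c OR NOT b) AND (c OR c OR NOT e) AND (NOT d OR d OR NOT b) AND (NOT d OR d OR NOT e) AND (NOT d OR c OR NOT b) AND (NOT d OR c OR NOT e)   — distribute OR over AND
≡ (c OR NOT b) AND (c OR NOT e)   — simplify

(c OR NOT b) AND (c OR NOT e)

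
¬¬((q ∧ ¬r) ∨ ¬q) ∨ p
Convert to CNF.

¬¬((q ∧ ¬r) ∨ ¬q) ∨ p
≡ (q ∧ ¬r) ∨ ¬q ∨ p   [double negation]
≡ (q ∨ ¬q ∨ p) ∧ (¬r ∨ ¬q ∨ p)   [distribute ∨ over ∧]
≡ ¬r ∨ ¬q ∨ p   [simplify]

¬r ∨ ¬q ∨ p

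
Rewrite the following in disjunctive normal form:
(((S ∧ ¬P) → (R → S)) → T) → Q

(((S ∧ ¬P) → (R → S)) → T) → Q
= ¬(((S ∧ ¬P) → (R → S)) → T) ∨ Q   [eliminate →]
= ¬(¬((S ∧ ¬P) → (R → S)) ∨ T) ∨ Q   [eliminate →]
= ¬(¬(¬(S ∧ ¬P) ∨ (R → S)) ∨ T) ∨ Q   [eliminate →]
= ¬(¬(¬(S ∧ ¬P) ∨ ¬R ∨ S) ∨ T) ∨ Q   [eliminate →]
= (¬¬(¬(S ∧ ¬P) ∨ ¬R ∨ S) ∧ ¬T) ∨ Q   [De Morgan]
= ((¬(S ∧ ¬P) ∨ ¬R ∨ S) ∧ ¬T) ∨ Q   [double negation]
= ((¬S ∨ ¬¬P ∨ ¬R ∨ S) ∧ ¬T) ∨ Q   [De Morgan]
= ((¬S ∨ P ∨ ¬R ∨ S) ∧ ¬T) ∨ Q   [double negation]
= (¬S ∧ ¬T) ∨ (P ∧ ¬T) ∨ (¬R ∧ ¬T) ∨ (S ∧ ¬T) ∨ Q   [distribute ∧ over ∨]

(¬S ∧ ¬T) ∨ (P ∧ ¬T) ∨ (¬R ∧ ¬T) ∨ (S ∧ ¬T) ∨ Q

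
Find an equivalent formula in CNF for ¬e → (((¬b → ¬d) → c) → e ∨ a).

(e ∨ b ∨ ¬d ∨ a) ∧ (e ∨ ¬c ∨ a)

¬e → (((¬b → ¬d) → c) → e ∨ a)
⇔ ¬¬e ∨ (((¬b → ¬d) → c) → e ∨ a)   [eliminate →]
⇔ ¬¬e ∨ ¬((¬b → ¬d) → c) ∨ e ∨ a   [eliminate →]
⇔ ¬¬e ∨ ¬(¬(¬b → ¬d) ∨ c) ∨ e ∨ a   [eliminate →]
⇔ ¬¬e ∨ ¬(¬(¬¬b ∨ ¬d) ∨ c) ∨ e ∨ a   [eliminate →]
⇔ e ∨ ¬(¬(¬¬b ∨ ¬d) ∨ c) ∨ e ∨ a   [double negation]
⇔ e ∨ ¬¬(¬¬b ∨ ¬d) ∧ ¬c ∨ e ∨ a   [De Morgan]
⇔ e ∨ (¬¬b ∨ ¬d) ∧ ¬c ∨ e ∨ a   [double negation]
⇔ e ∨ (b ∨ ¬d) ∧ ¬c ∨ e ∨ a   [double negation]
⇔ (e ∨ b ∨ ¬d ∨ e ∨ a) ∧ (e ∨ ¬c ∨ e ∨ a)   [distribute ∨ over ∧]
⇔ (e ∨ b ∨ ¬d ∨ a) ∧ (e ∨ ¬c ∨ a)   [simplify]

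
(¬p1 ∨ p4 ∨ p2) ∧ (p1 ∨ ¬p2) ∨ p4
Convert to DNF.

¬p1 ∧ ¬p2 ∨ p2 ∧ p1 ∨ p4

(¬p1 ∨ p4 ∨ p2) ∧ (p1 ∨ ¬p2) ∨ p4
≡ ¬p1 ∧ p1 ∨ ¬p1 ∧ ¬p2 ∨ p4 ∧ p1 ∨ p4 ∧ ¬p2 ∨ p2 ∧ p1 ∨ p2 ∧ ¬p2 ∨ p4   [distribute ∧ over ∨]
≡ ¬p1 ∧ ¬p2 ∨ p2 ∧ p1 ∨ p4   [simplify]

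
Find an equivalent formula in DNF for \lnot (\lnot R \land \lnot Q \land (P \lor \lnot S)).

R \lor Q \lor (\lnot P \land S)

\lnot (\lnot R \land \lnot Q \land (P \lor \lnot S))
⇔ \lnot \lnot R \lor \lnot \lnot Q \lor \lnot (P \lor \lnot S)   [De Morgan]
⇔ R \lor \lnot \lnot Q \lor \lnot (P \lor \lnot S)   [double negation]
⇔ R \lor Q \lor \lnot (P \lor \lnot S)   [double negation]
⇔ R \lor Q \lor (\lnot P \land \lnot \lnot S)   [De Morgan]
⇔ R \lor Q \lor (\lnot P \land S)   [double negation]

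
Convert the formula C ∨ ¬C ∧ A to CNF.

C ∨ A

C ∨ ¬C ∧ A
≡ (C ∨ ¬C) ∧ (C ∨ A)   — distribute ∨ over ∧
≡ C ∨ A   — simplify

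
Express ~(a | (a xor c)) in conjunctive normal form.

~(a | (a xor c))
= ~(a | ((a | c) & ~(a & c)))   (expand xor)
= ~a & ~((a | c) & ~(a & c))   (De Morgan)
= ~a & (~(a | c) | ~~(a & c))   (De Morgan)
= ~a & ((~a & ~c) | ~~(a & c))   (De Morgan)
= ~a & ((~a & ~c) | (a & c))   (double negation)
= ~a & (~a | a) & (~a | c) & (~c | a) & (~c | c)   (distribute | over &)
= ~a & (~c | a)   (simplify)

~a & (~c | a)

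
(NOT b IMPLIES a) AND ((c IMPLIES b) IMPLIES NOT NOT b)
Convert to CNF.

(NOT b IMPLIES a) AND ((c IMPLIES b) IMPLIES NOT NOT b)
≡ (NOT NOT b OR a) AND ((c IMPLIES b) IMPLIES NOT NOT b)   (eliminate IMPLIES)
≡ (NOT NOT b OR a) AND (NOT (c IMPLIES b) OR NOT NOT b)   (eliminate IMPLIES)
≡ (NOT NOT b OR a) AND (NOT (NOT c OR b) OR NOT NOT b)   (eliminate IMPLIES)
≡ (b OR a) AND (NOT (NOT c OR b) OR NOT NOT b)   (double negation)
≡ (b OR a) AND ((NOT NOT c AND NOT b) OR NOT NOT b)   (De Morgan)
≡ (b OR a) AND ((c AND NOT b) OR NOT NOT b)   (double negation)
≡ (b OR a) AND ((c AND NOT b) OR b)   (double negation)
≡ (b OR a) AND (c OR b) AND (NOT b OR b)   (distribute OR over AND)
≡ (b OR a) AND (c OR b)   (simplify)

(b OR a) AND (c OR b)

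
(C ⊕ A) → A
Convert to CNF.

(C ⊕ A) → A
≡ ¬(C ⊕ A) ∨ A
≡ ¬((C ∨ A) ∧ ¬(C ∧ A)) ∨ A
≡ ¬(C ∨ A) ∨ ¬¬(C ∧ A) ∨ A
≡ (¬C ∧ ¬A) ∨ ¬¬(C ∧ A) ∨ A
≡ (¬C ∧ ¬A) ∨ (C ∧ A) ∨ A
≡ (¬C ∨ C ∨ A) ∧ (¬C ∨ A ∨ A) ∧ (¬A ∨ C ∨ A) ∧ (¬A ∨ A ∨ A)
≡ ¬C ∨ A

¬C ∨ A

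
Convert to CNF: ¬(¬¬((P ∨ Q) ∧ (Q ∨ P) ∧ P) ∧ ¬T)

¬P ∨ T

¬(¬¬((P ∨ Q) ∧ (Q ∨ P) ∧ P) ∧ ¬T)
≡ ¬¬¬((P ∨ Q) ∧ (Q ∨ P) ∧ P) ∨ ¬¬T   [De Morgan]
≡ ¬((P ∨ Q) ∧ (Q ∨ P) ∧ P) ∨ ¬¬T   [double negation]
≡ ¬(P ∨ Q) ∨ ¬(Q ∨ P) ∨ ¬P ∨ ¬¬T   [De Morgan]
≡ (¬P ∧ ¬Q) ∨ ¬(Q ∨ P) ∨ ¬P ∨ ¬¬T   [De Morgan]
≡ (¬P ∧ ¬Q) ∨ (¬Q ∧ ¬P) ∨ ¬P ∨ ¬¬T   [De Morgan]
≡ (¬P ∧ ¬Q) ∨ (¬Q ∧ ¬P) ∨ ¬P ∨ T   [double negation]
≡ (¬P ∨ ¬Q ∨ ¬P ∨ T) ∧ (¬P ∨ ¬P ∨ ¬P ∨ T) ∧ (¬Q ∨ ¬Q ∨ ¬P ∨ T) ∧ (¬Q ∨ ¬P ∨ ¬P ∨ T)   [distribute ∨ over ∧]
≡ ¬P ∨ T   [simplify]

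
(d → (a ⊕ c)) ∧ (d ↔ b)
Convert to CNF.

(¬d ∨ a ∨ c) ∧ (¬d ∨ ¬a ∨ ¬c) ∧ (¬d ∨ b) ∧ (¬b ∨ d)

(d → (a ⊕ c)) ∧ (d ↔ b)
⇔ (¬d ∨ (a ⊕ c)) ∧ (d ↔ b)
⇔ (¬d ∨ ((a ∨ c) ∧ ¬(a ∧ c))) ∧ (d ↔ b)
⇔ (¬d ∨ ((a ∨ c) ∧ ¬(a ∧ c))) ∧ (d → b) ∧ (b → d)
⇔ (¬d ∨ ((a ∨ c) ∧ ¬(a ∧ c))) ∧ (¬d ∨ b) ∧ (b → d)
⇔ (¬d ∨ ((a ∨ c) ∧ ¬(a ∧ c))) ∧ (¬d ∨ b) ∧ (¬b ∨ d)
⇔ (¬d ∨ ((a ∨ c) ∧ (¬a ∨ ¬c))) ∧ (¬d ∨ b) ∧ (¬b ∨ d)
⇔ (¬d ∨ a ∨ c) ∧ (¬d ∨ ¬a ∨ ¬c) ∧ (¬d ∨ b) ∧ (¬b ∨ d)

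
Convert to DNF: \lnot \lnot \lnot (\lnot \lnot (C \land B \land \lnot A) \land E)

\lnot \lnot \lnot (\lnot \lnot (C \land B \land \lnot A) \land E)
= \lnot (\lnot \lnot (C \land B \land \lnot A) \land E)
= \lnot \lnot \lnot (C \land B \land \lnot A) \lor \lnot E
= \lnot (C \land B \land \lnot A) \lor \lnot E
= \lnot C \lor \lnot B \lor \lnot \lnot A \lor \lnot E
= \lnot C \lor \lnot B \lor A \lor \lnot E

\lnot C \lor \lnot B \lor A \lor \lnot E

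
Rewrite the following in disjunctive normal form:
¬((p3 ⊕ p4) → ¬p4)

¬p3 ∧ p4

¬((p3 ⊕ p4) → ¬p4)
= ¬(¬(p3 ⊕ p4) ∨ ¬p4)   [eliminate →]
= ¬(¬((p3 ∧ ¬p4) ∨ (¬p3 ∧ p4)) ∨ ¬p4)   [expand ⊕]
= ¬¬((p3 ∧ ¬p4) ∨ (¬p3 ∧ p4)) ∧ ¬¬p4   [De Morgan]
= ((p3 ∧ ¬p4) ∨ (¬p3 ∧ p4)) ∧ ¬¬p4   [double negation]
= ((p3 ∧ ¬p4) ∨ (¬p3 ∧ p4)) ∧ p4   [double negation]
= (p3 ∧ ¬p4 ∧ p4) ∨ (¬p3 ∧ p4 ∧ p4)   [distribute ∧ over ∨]
= ¬p3 ∧ p4   [simplify]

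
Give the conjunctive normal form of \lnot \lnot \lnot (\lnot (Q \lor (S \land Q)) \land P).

Q \lor \lnot P

\lnot \lnot \lnot (\lnot (Q \lor (S \land Q)) \land P)
≡ \lnot (\lnot (Q \lor (S \land Q)) \land P)   [double negation]
≡ \lnot \lnot (Q \lor (S \land Q)) \lor \lnot P   [De Morgan]
≡ Q \lor (S \land Q) \lor \lnot P   [double negation]
≡ (Q \lor S \lor \lnot P) \land (Q \lor Q \lor \lnot P)   [distribute \lor over \land]
≡ Q \lor \lnot P   [simplify]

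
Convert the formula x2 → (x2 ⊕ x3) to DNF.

x2 → (x2 ⊕ x3)
⇔ ¬x2 ∨ (x2 ⊕ x3)   [eliminate →]
⇔ ¬x2 ∨ (x2 ∧ ¬x3) ∨ (¬x2 ∧ x3)   [expand ⊕]
⇔ ¬x2 ∨ (x2 ∧ ¬x3)   [simplify]

¬x2 ∨ (x2 ∧ ¬x3)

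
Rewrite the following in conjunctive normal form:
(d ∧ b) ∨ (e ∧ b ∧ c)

(d ∧ b) ∨ (e ∧ b ∧ c)
= (d ∨ e) ∧ (d ∨ b) ∧ (d ∨ c) ∧ (b ∨ e) ∧ (b ∨ b) ∧ (b ∨ c)   (distribute ∨ over ∧)
= (d ∨ e) ∧ (d ∨ c) ∧ b   (simplify)

(d ∨ e) ∧ (d ∨ c) ∧ b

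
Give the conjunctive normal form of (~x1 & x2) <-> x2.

~x2 | ~x1

(~x1 & x2) <-> x2
≡ ((~x1 & x2) -> x2) & (x2 -> (~x1 & x2))   (eliminate <->)
≡ (~(~x1 & x2) | x2) & (x2 -> (~x1 & x2))   (eliminate ->)
≡ (~(~x1 & x2) | x2) & (~x2 | (~x1 & x2))   (eliminate ->)
≡ (~~x1 | ~x2 | x2) & (~x2 | (~x1 & x2))   (De Morgan)
≡ (x1 | ~x2 | x2) & (~x2 | (~x1 & x2))   (double negation)
≡ (x1 | ~x2 | x2) & (~x2 | ~x1) & (~x2 | x2)   (distribute | over &)
≡ ~x2 | ~x1   (simplify)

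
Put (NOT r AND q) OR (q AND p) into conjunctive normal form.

(NOT r OR p) AND q

(NOT r AND q) OR (q AND p)
⇔ (NOT r OR q) AND (NOT r OR p) AND (q OR q) AND (q OR p)   [distribute OR over AND]
⇔ (NOT r OR p) AND q   [simplify]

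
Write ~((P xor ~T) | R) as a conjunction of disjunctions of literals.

(~P | ~T) & (T | P) & ~R

~((P xor ~T) | R)
⇔ ~(((P | ~T) & ~(P & ~T)) | R)   — expand xor
⇔ ~((P | ~T) & ~(P & ~T)) & ~R   — De Morgan
⇔ (~(P | ~T) | ~~(P & ~T)) & ~R   — De Morgan
⇔ ((~P & ~~T) | ~~(P & ~T)) & ~R   — De Morgan
⇔ ((~P & T) | ~~(P & ~T)) & ~R   — double negation
⇔ ((~P & T) | (P & ~T)) & ~R   — double negation
⇔ (~P | P) & (~P | ~T) & (T | P) & (T | ~T) & ~R   — distribute | over &
⇔ (~P | ~T) & (T | P) & ~R   — simplify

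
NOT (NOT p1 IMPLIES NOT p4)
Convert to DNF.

NOT p1 AND p4

NOT (NOT p1 IMPLIES NOT p4)
≡ NOT (NOT NOT p1 OR NOT p4)   — eliminate IMPLIES
≡ NOT NOT NOT p1 AND NOT NOT p4   — De Morgan
≡ NOT p1 AND NOT NOT p4   — double negation
≡ NOT p1 AND p4   — double negation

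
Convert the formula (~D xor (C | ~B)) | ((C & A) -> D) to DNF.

(~D xor (C | ~B)) | ((C & A) -> D)
≡ (~D & ~(C | ~B)) | (~~D & (C | ~B)) | ((C & A) -> D)   [expand xor]
≡ (~D & ~(C | ~B)) | (~~D & (C | ~B)) | ~(C & A) | D   [eliminate ->]
≡ (~D & ~C & ~~B) | (~~D & (C | ~B)) | ~(C & A) | D   [De Morgan]
≡ (~D & ~C & B) | (~~D & (C | ~B)) | ~(C & A) | D   [double negation]
≡ (~D & ~C & B) | (D & (C | ~B)) | ~(C & A) | D   [double negation]
≡ (~D & ~C & B) | (D & (C | ~B)) | ~C | ~A | D   [De Morgan]
≡ (~D & ~C & B) | (D & C) | (D & ~B) | ~C | ~A | D   [distribute & over |]
≡ ~C | ~A | D   [simplify]

~C | ~A | D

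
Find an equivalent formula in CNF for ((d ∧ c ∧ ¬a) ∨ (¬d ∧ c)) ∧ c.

c ∧ (¬a ∨ ¬d)

((d ∧ c ∧ ¬a) ∨ (¬d ∧ c)) ∧ c
≡ (d ∨ ¬d) ∧ (d ∨ c) ∧ (c ∨ ¬d) ∧ (c ∨ c) ∧ (¬a ∨ ¬d) ∧ (¬a ∨ c) ∧ c   [distribute ∨ over ∧]
≡ c ∧ (¬a ∨ ¬d)   [simplify]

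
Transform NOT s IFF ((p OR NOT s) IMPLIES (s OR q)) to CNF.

NOT s IFF ((p OR NOT s) IMPLIES (s OR q))
= (NOT s IMPLIES ((p OR NOT s) IMPLIES (s OR q))) AND (((p OR NOT s) IMPLIES (s OR q)) IMPLIES NOT s)
= (NOT NOT s OR ((p OR NOT s) IMPLIES (s OR q))) AND (((p OR NOT s) IMPLIES (s OR q)) IMPLIES NOT s)
= (NOT NOT s OR NOT (p OR NOT s) OR s OR q) AND (((p OR NOT s) IMPLIES (s OR q)) IMPLIES NOT s)
= (NOT NOT s OR NOT (p OR NOT s) OR s OR q) AND (NOT ((p OR NOT s) IMPLIES (s OR q)) OR NOT s)
= (NOT NOT s OR NOT (p OR NOT s) OR s OR q) AND (NOT (NOT (p OR NOT s) OR s OR q) OR NOT s)
= (s OR NOT (p OR NOT s) OR s OR q) AND (NOT (NOT (p OR NOT s) OR s OR q) OR NOT s)
= (s OR (NOT p AND NOT NOT s) OR s OR q) AND (NOT (NOT (p OR NOT s) OR s OR q) OR NOT s)
= (s OR (NOT p AND s) OR s OR q) AND (NOT (NOT (p OR NOT s) OR s OR q) OR NOT s)
= (s OR (NOT p AND s) OR s OR q) AND ((NOT NOT (p OR NOT s) AND NOT s AND NOT q) OR NOT s)
= (s OR (NOT p AND s) OR s OR q) AND (((p OR NOT s) AND NOT s AND NOT q) OR NOT s)
= (s OR NOT p OR s OR q) AND (s OR s OR s OR q) AND (p OR NOT s OR NOT s) AND (NOT s OR NOT s) AND (NOT q OR NOT s)
= (s OR q) AND NOT s

(s OR q) AND NOT s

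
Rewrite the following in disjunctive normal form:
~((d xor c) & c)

~((d xor c) & c)
= ~(((d & ~c) | (~d & c)) & c)   [expand xor]
= ~((d & ~c) | (~d & c)) | ~c   [De Morgan]
= (~(d & ~c) & ~(~d & c)) | ~c   [De Morgan]
= ((~d | ~~c) & ~(~d & c)) | ~c   [De Morgan]
= ((~d | c) & ~(~d & c)) | ~c   [double negation]
= ((~d | c) & (~~d | ~c)) | ~c   [De Morgan]
= ((~d | c) & (d | ~c)) | ~c   [double negation]
= (~d & d) | (~d & ~c) | (c & d) | (c & ~c) | ~c   [distribute & over |]
= (c & d) | ~c   [simplify]

(c & d) | ~c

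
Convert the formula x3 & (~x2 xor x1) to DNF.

(x3 & ~x2 & ~x1) | (x3 & x2 & x1)

x3 & (~x2 xor x1)
≡ x3 & ((~x2 & ~x1) | (~~x2 & x1))   — expand xor
≡ x3 & ((~x2 & ~x1) | (x2 & x1))   — double negation
≡ (x3 & ~x2 & ~x1) | (x3 & x2 & x1)   — distribute & over |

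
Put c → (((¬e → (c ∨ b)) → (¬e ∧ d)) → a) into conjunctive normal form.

¬c ∨ e ∨ ¬d ∨ a

c → (((¬e → (c ∨ b)) → (¬e ∧ d)) → a)
≡ ¬c ∨ (((¬e → (c ∨ b)) → (¬e ∧ d)) → a)   [eliminate →]
≡ ¬c ∨ ¬((¬e → (c ∨ b)) → (¬e ∧ d)) ∨ a   [eliminate →]
≡ ¬c ∨ ¬(¬(¬e → (c ∨ b)) ∨ (¬e ∧ d)) ∨ a   [eliminate →]
≡ ¬c ∨ ¬(¬(¬¬e ∨ c ∨ b) ∨ (¬e ∧ d)) ∨ a   [eliminate →]
≡ ¬c ∨ (¬¬(¬¬e ∨ c ∨ b) ∧ ¬(¬e ∧ d)) ∨ a   [De Morgan]
≡ ¬c ∨ ((¬¬e ∨ c ∨ b) ∧ ¬(¬e ∧ d)) ∨ a   [double negation]
≡ ¬c ∨ ((e ∨ c ∨ b) ∧ ¬(¬e ∧ d)) ∨ a   [double negation]
≡ ¬c ∨ ((e ∨ c ∨ b) ∧ (¬¬e ∨ ¬d)) ∨ a   [De Morgan]
≡ ¬c ∨ ((e ∨ c ∨ b) ∧ (e ∨ ¬d)) ∨ a   [double negation]
≡ (¬c ∨ e ∨ c ∨ b ∨ a) ∧ (¬c ∨ e ∨ ¬d ∨ a)   [distribute ∨ over ∧]
≡ ¬c ∨ e ∨ ¬d ∨ a   [simplify]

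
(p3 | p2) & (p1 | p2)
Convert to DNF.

(p3 | p2) & (p1 | p2)
≡ (p3 & p1) | (p3 & p2) | (p2 & p1) | (p2 & p2)   — distribute & over |
≡ (p3 & p1) | p2   — simplify

(p3 & p1) | p2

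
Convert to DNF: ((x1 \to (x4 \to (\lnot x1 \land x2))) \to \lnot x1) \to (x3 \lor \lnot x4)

((x1 \to (x4 \to (\lnot x1 \land x2))) \to \lnot x1) \to (x3 \lor \lnot x4)
⇔ \lnot ((x1 \to (x4 \to (\lnot x1 \land x2))) \to \lnot x1) \lor x3 \lor \lnot x4   [eliminate \to]
⇔ \lnot (\lnot (x1 \to (x4 \to (\lnot x1 \land x2))) \lor \lnot x1) \lor x3 \lor \lnot x4   [eliminate \to]
⇔ \lnot (\lnot (\lnot x1 \lor (x4 \to (\lnot x1 \land x2))) \lor \lnot x1) \lor x3 \lor \lnot x4   [eliminate \to]
⇔ \lnot (\lnot (\lnot x1 \lor \lnot x4 \lor (\lnot x1 \land x2)) \lor \lnot x1) \lor x3 \lor \lnot x4   [eliminate \to]
⇔ (\lnot \lnot (\lnot x1 \lor \lnot x4 \lor (\lnot x1 \land x2)) \land \lnot \lnot x1) \lor x3 \lor \lnot x4   [De Morgan]
⇔ ((\lnot x1 \lor \lnot x4 \lor (\lnot x1 \land x2)) \land \lnot \lnot x1) \lor x3 \lor \lnot x4   [double negation]
⇔ ((\lnot x1 \lor \lnot x4 \lor (\lnot x1 \land x2)) \land x1) \lor x3 \lor \lnot x4   [double negation]
⇔ (\lnot x1 \land x1) \lor (\lnot x4 \land x1) \lor (\lnot x1 \land x2 \land x1) \lor x3 \lor \lnot x4   [distribute \land over \lor]
⇔ x3 \lor \lnot x4   [simplify]

x3 \lor \lnot x4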